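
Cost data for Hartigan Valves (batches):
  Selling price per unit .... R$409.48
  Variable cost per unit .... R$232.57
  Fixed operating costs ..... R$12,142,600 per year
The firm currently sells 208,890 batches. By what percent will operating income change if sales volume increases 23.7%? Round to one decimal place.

Contribution at this volume is 208,890 × R$176.91 = R$36,954,729.90.
Operating income = contribution − fixed costs = R$36,954,729.90 − R$12,142,600 = R$24,812,129.90.
DOL = contribution ÷ EBIT = R$36,954,729.90 ÷ R$24,812,129.90 = 1.4894.
%ΔEBIT = DOL × %ΔSales = 1.4894 × +23.7% = +35.3%.

+35.3%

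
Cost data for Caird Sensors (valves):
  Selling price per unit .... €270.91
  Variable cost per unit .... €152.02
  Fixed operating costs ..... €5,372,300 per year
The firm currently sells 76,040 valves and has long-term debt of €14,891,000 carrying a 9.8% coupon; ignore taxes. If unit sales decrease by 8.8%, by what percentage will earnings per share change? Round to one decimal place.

-36.0%

At 76,040 units, contribution = 76,040 × €118.89 = €9,040,395.60.
EBIT = €9,040,395.60 − €5,372,300 = €3,668,095.60.
After interest of €1,459,318.00, pre-tax earnings = €2,208,777.60.
Degree of combined leverage = contribution ÷ (EBIT − I) = €9,040,395.60 ÷ €2,208,777.60 = 4.0929.
%ΔEPS = DCL × %ΔSales = 4.0929 × -8.8% = -36.0%.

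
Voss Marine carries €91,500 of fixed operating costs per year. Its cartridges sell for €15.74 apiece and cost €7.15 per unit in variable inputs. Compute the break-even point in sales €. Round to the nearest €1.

Contribution margin per unit = €15.74 − €7.15 = €8.59, a CM ratio of €8.59 ÷ €15.74 = 0.5457.
Break-even sales = FC ÷ CM ratio = €91,500 × €15.74 / €8.59 = €167,661.

€167,661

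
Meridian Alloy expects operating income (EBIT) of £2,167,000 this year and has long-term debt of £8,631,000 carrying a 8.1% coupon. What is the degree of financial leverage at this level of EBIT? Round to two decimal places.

1.48

Interest = £699,111.00.
Degree of financial leverage = EBIT / (EBIT − interest) = £2,167,000 / £1,467,889.00 = 1.4763.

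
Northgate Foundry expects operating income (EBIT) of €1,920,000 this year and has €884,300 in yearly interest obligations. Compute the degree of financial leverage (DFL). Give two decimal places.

1.85

Annual interest charges come to €884,300.00.
DFL = EBIT ÷ (EBIT − I) = €1,920,000 ÷ (€1,920,000 − €884,300.00) = €1,920,000 ÷ €1,035,700.00 = 1.8538.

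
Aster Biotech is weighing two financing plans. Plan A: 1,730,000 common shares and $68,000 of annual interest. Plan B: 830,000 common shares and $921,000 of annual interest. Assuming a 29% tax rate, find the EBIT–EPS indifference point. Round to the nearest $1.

At indifference, (EBIT − 68,000)(1 − t)/1,730,000 = (EBIT − 921,000)(1 − t)/830,000.
The (1 − t) factor cancels: (EBIT − 68,000) × 830,000 = (EBIT − 921,000) × 1,730,000.
Solving, EBIT = (921,000·1,730,000 − 68,000·830,000) / (1,730,000 − 830,000) = 1,536,890,000,000 / 900,000 = 1,707,655.56.

$1,707,656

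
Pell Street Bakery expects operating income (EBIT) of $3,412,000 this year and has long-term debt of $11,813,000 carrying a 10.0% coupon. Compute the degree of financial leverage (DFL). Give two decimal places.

1.53

Annual interest charges come to $1,181,300.00.
DFL = EBIT ÷ (EBIT − I) = $3,412,000 ÷ ($3,412,000 − $1,181,300.00) = $3,412,000 ÷ $2,230,700.00 = 1.5296.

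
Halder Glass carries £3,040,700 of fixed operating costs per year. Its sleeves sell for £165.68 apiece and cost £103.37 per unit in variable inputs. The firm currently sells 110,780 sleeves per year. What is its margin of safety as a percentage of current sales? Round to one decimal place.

Unit CM = price − variable cost = £165.68 − £103.37 = £62.31. Break-even units = £3,040,700 ÷ £62.31 = 48,799.55; break-even revenue = 48,799.55 × £165.68 = £8,085,109.55.
Current sales = 110,780 × £165.68 = £18,354,030.40.
Margin of safety = (£18,354,030.40 − £8,085,109.55) ÷ £18,354,030.40 = 55.9%.

55.9%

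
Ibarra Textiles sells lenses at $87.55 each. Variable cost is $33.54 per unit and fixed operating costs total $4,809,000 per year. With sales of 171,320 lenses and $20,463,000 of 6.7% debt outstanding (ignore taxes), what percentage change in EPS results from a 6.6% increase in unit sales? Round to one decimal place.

Total contribution margin = 171,320 × $54.01 = $9,252,993.20.
Operating income = contribution − fixed costs = $9,252,993.20 − $4,809,000 = $4,443,993.20.
After interest of $1,371,021.00, pre-tax earnings = $3,072,972.20.
DCL = total CM / (EBIT − I) = $9,252,993.20 / $3,072,972.20 = 3.0111.
%ΔEPS = DCL × %ΔSales = 3.0111 × +6.6% = +19.9%.

+19.9%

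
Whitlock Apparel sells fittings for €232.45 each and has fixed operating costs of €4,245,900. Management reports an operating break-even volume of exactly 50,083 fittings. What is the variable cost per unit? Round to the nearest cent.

€147.67

At break-even, FC = Q × (P − VC), so P − VC = €4,245,900 ÷ 50,083 = €84.7773.
Hence VC = price − CM = €232.45 − €84.7773 = €147.67.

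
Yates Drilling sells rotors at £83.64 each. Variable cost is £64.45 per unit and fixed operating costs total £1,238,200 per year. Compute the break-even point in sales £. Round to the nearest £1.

CM per unit = £83.64 − £64.45 = £19.19; CM ratio = £19.19 / £83.64 = 0.2294.
Break-even sales = FC ÷ CM ratio = £1,238,200 × £83.64 / £19.19 = £5,396,720.

£5,396,720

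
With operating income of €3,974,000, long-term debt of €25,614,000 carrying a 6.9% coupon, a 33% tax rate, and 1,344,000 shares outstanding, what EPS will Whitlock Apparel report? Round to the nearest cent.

€1.10

Pre-tax income = €3,974,000 − €1,767,366.00 = €2,206,634.00.
After tax at 33%: net income = €2,206,634.00 × 0.67 = €1,478,444.78.
Per share: €1,478,444.78 / 1,344,000 shares = €1.10.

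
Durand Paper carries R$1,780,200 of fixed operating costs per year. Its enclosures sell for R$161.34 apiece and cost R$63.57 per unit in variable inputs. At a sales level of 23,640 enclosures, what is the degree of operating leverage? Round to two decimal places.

4.35

At 23,640 units, contribution = 23,640 × R$97.77 = R$2,311,282.80.
Subtracting fixed costs: EBIT = R$2,311,282.80 − R$1,780,200 = R$531,082.80.
DOL = contribution ÷ EBIT = R$2,311,282.80 ÷ R$531,082.80 = 4.3520.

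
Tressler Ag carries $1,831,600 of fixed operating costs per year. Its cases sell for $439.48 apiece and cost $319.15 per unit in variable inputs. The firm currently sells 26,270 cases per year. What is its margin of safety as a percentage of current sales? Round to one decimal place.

42.1%

Each unit contributes $439.48 − $319.15 = $120.33. Break-even units = $1,831,600 ÷ $120.33 = 15,221.47; break-even revenue = 15,221.47 × $439.48 = $6,689,533.52.
Actual sales revenue = 26,270 × $439.48 = $11,545,139.60.
Margin of safety = ($11,545,139.60 − $6,689,533.52) ÷ $11,545,139.60 = 42.1%.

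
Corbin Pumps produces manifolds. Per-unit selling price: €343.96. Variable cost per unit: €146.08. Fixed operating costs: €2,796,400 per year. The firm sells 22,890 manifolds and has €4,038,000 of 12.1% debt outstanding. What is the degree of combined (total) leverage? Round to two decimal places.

At 22,890 units, contribution = 22,890 × €197.88 = €4,529,473.20.
Subtracting fixed costs: EBIT = €4,529,473.20 − €2,796,400 = €1,733,073.20. Interest = €488,598.00.
DOL = €4,529,473.20 ÷ €1,733,073.20 = 2.6135; DFL = €1,733,073.20 ÷ €1,244,475.20 = 1.3926.
Combined leverage = 2.6135 × 1.3926 = 3.6396.

3.64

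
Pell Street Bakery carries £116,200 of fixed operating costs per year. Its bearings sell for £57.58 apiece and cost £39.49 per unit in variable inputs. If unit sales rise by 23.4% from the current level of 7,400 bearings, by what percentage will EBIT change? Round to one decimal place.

Total contribution margin = 7,400 × £18.09 = £133,866.00.
EBIT = £133,866.00 − £116,200 = £17,666.00.
So DOL = total CM / EBIT = £133,866.00 / £17,666.00 = 7.5776.
So EBIT moves 7.5776 × (+23.4%) = +177.3%.

+177.3%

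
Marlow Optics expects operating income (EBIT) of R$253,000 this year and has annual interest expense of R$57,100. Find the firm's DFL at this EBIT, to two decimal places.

1.29

Interest = R$57,100.00.
Degree of financial leverage = EBIT / (EBIT − interest) = R$253,000 / R$195,900.00 = 1.2915.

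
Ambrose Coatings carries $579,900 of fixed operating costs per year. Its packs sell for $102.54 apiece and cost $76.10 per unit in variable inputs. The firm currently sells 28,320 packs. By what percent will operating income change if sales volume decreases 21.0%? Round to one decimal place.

At 28,320 units, contribution = 28,320 × $26.44 = $748,780.80.
Subtracting fixed costs: EBIT = $748,780.80 − $579,900 = $168,880.80.
DOL = contribution ÷ EBIT = $748,780.80 ÷ $168,880.80 = 4.4338.
So EBIT moves 4.4338 × (-21.0%) = -93.1%.

-93.1%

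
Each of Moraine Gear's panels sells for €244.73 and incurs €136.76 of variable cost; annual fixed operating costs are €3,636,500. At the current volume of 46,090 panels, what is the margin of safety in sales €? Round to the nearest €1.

€3,036,940

Each unit contributes €244.73 − €136.76 = €107.97. Break-even units = €3,636,500 ÷ €107.97 = 33,680.65; break-even revenue = 33,680.65 × €244.73 = €8,242,665.97.
Actual sales revenue = 46,090 × €244.73 = €11,279,605.70.
Margin of safety = €11,279,605.70 − €8,242,665.97 = €3,036,940.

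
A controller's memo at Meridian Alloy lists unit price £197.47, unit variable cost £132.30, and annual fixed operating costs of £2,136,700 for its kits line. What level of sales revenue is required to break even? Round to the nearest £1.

Contribution margin per unit = £197.47 − £132.30 = £65.17, a CM ratio of £65.17 ÷ £197.47 = 0.3300.
Break-even revenue = fixed costs × price ÷ CM = £2,136,700 × £197.47 ÷ £65.17 = £6,474,362.

£6,474,362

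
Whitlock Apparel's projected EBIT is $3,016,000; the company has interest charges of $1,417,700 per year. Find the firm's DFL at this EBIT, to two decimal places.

1.89

Annual interest charges come to $1,417,700.00.
Degree of financial leverage = EBIT / (EBIT − interest) = $3,016,000 / $1,598,300.00 = 1.8870.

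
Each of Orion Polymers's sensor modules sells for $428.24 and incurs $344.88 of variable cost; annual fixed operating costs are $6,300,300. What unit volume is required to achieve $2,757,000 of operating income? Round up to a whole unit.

108,653 sensor modules

Each unit contributes $428.24 − $344.88 = $83.36.
Units = (FC + target) / CM = ($6,300,300 + $2,757,000) / $83.36 = 108,652.83, so 108,653 sensor modules.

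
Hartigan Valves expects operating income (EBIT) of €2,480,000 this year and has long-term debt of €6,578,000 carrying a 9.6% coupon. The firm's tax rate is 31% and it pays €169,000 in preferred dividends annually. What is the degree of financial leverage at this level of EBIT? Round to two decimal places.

1.55

Annual interest charges come to €631,488.00.
Pre-tax preferred-dividend burden = €169,000 ÷ (1 − 0.31) = €244,927.54.
DFL = EBIT ÷ [EBIT − I − D_p/(1−t)] = €2,480,000 ÷ [€2,480,000 − €631,488.00 − €244,927.54] = €2,480,000 ÷ €1,603,584.46 = 1.5465.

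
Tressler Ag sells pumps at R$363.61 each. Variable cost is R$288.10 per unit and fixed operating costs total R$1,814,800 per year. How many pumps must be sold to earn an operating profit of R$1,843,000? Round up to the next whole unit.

Contribution margin per unit = R$363.61 − R$288.10 = R$75.51.
Units = (FC + target) / CM = (R$1,814,800 + R$1,843,000) / R$75.51 = 48,441.27, so 48,442 pumps.

48,442 pumps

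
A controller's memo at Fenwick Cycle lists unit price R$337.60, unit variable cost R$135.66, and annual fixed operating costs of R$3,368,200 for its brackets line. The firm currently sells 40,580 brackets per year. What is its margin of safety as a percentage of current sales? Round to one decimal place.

58.9%

Unit CM = price − variable cost = R$337.60 − R$135.66 = R$201.94. Break-even units = R$3,368,200 ÷ R$201.94 = 16,679.21; break-even revenue = 16,679.21 × R$337.60 = R$5,630,901.85.
Actual sales revenue = 40,580 × R$337.60 = R$13,699,808.00.
Margin of safety = (R$13,699,808.00 − R$5,630,901.85) ÷ R$13,699,808.00 = 58.9%.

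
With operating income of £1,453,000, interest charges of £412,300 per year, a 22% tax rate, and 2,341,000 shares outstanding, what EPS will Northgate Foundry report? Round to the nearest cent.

Interest = £412,300.00, so EBT = £1,453,000 − £412,300.00 = £1,040,700.00.
Net income = £1,040,700.00 × (1 − 0.22) = £811,746.00.
EPS = £811,746.00 ÷ 2,341,000 = £0.35.

£0.35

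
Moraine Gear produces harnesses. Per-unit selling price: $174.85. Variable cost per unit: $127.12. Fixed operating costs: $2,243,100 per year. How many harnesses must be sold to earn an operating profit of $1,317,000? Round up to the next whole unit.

Each unit contributes $174.85 − $127.12 = $47.73.
Need Q such that Q × $47.73 − $2,243,100 = $1,317,000, i.e. Q = $3,560,100 / $47.73 = 74,588.31 → 74,589.

74,589 harnesses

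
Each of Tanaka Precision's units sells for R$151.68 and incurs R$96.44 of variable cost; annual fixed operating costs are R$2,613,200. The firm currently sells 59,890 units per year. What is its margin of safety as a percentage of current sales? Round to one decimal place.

21.0%

Unit CM = price − variable cost = R$151.68 − R$96.44 = R$55.24. Break-even units = R$2,613,200 ÷ R$55.24 = 47,306.30; break-even revenue = 47,306.30 × R$151.68 = R$7,175,419.55.
Current sales = 59,890 × R$151.68 = R$9,084,115.20.
Margin of safety = (R$9,084,115.20 − R$7,175,419.55) ÷ R$9,084,115.20 = 21.0%.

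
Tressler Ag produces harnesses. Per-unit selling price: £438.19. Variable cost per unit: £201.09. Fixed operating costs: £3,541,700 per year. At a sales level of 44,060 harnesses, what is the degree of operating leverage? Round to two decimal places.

1.51

At 44,060 units, contribution = 44,060 × £237.10 = £10,446,626.00.
Operating income = contribution − fixed costs = £10,446,626.00 − £3,541,700 = £6,904,926.00.
Degree of operating leverage = £10,446,626.00 / £6,904,926.00 = 1.5129.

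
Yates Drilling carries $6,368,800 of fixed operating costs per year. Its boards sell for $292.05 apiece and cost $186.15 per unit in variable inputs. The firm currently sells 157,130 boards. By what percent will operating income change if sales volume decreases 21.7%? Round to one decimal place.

At 157,130 units, contribution = 157,130 × $105.90 = $16,640,067.00.
Operating income = contribution − fixed costs = $16,640,067.00 − $6,368,800 = $10,271,267.00.
So DOL = total CM / EBIT = $16,640,067.00 / $10,271,267.00 = 1.6201.
%ΔEBIT = DOL × %ΔSales = 1.6201 × -21.7% = -35.2%.

-35.2%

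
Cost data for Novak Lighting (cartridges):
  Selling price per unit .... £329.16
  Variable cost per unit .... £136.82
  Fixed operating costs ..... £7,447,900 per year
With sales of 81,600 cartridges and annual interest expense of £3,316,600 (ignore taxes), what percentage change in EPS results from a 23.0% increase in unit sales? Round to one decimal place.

+73.2%

Total contribution margin = 81,600 × £192.34 = £15,694,944.00.
EBIT = £15,694,944.00 − £7,447,900 = £8,247,044.00.
Interest = £3,316,600.00, so EBIT − I = £4,930,444.00.
DCL = total CM / (EBIT − I) = £15,694,944.00 / £4,930,444.00 = 3.1833.
EPS therefore changes by 3.1833 × (+23.0%) = +73.2%.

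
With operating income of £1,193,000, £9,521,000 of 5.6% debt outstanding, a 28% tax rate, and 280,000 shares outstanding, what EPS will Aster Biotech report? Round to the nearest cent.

Pre-tax income = £1,193,000 − £533,176.00 = £659,824.00.
After tax at 28%: net income = £659,824.00 × 0.72 = £475,073.28.
Per share: £475,073.28 / 280,000 shares = £1.70.

£1.70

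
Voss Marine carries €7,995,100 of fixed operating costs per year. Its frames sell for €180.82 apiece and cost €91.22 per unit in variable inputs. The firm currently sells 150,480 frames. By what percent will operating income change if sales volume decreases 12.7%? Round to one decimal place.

-31.2%

At 150,480 units, contribution = 150,480 × €89.60 = €13,483,008.00.
EBIT = €13,483,008.00 − €7,995,100 = €5,487,908.00.
So DOL = total CM / EBIT = €13,483,008.00 / €5,487,908.00 = 2.4569.
%ΔEBIT = DOL × %ΔSales = 2.4569 × -12.7% = -31.2%.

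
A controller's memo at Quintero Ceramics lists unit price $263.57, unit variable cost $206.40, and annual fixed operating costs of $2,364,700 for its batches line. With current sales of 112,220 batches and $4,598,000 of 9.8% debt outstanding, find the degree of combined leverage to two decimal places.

Total contribution margin = 112,220 × $57.17 = $6,415,617.40.
Subtracting fixed costs: EBIT = $6,415,617.40 − $2,364,700 = $4,050,917.40. Interest = $450,604.00.
DOL = $6,415,617.40 ÷ $4,050,917.40 = 1.5837; DFL = $4,050,917.40 ÷ $3,600,313.40 = 1.1252.
DCL = DOL × DFL = 1.5837 × 1.1252 = 1.7820.

1.78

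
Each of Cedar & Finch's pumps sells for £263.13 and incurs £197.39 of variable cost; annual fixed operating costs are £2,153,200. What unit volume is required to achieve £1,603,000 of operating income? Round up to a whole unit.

Unit CM = price − variable cost = £263.13 − £197.39 = £65.74.
Units = (FC + target) / CM = (£2,153,200 + £1,603,000) / £65.74 = 57,137.21, so 57,138 pumps.

57,138 pumps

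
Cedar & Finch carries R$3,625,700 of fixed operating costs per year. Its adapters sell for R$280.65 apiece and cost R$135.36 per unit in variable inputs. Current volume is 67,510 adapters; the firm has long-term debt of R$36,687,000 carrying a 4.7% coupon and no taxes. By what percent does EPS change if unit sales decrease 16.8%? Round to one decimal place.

Contribution at this volume is 67,510 × R$145.29 = R$9,808,527.90.
Subtracting fixed costs: EBIT = R$9,808,527.90 − R$3,625,700 = R$6,182,827.90.
Interest = R$1,724,289.00, so EBIT − I = R$4,458,538.90.
Degree of combined leverage = contribution ÷ (EBIT − I) = R$9,808,527.90 ÷ R$4,458,538.90 = 2.1999.
%ΔEPS = DCL × %ΔSales = 2.1999 × -16.8% = -37.0%.

-37.0%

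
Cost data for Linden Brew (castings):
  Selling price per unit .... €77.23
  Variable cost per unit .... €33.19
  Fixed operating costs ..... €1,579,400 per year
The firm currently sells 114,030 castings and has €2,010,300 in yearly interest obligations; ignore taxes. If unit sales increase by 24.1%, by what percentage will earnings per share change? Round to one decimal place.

+84.5%

At 114,030 units, contribution = 114,030 × €44.04 = €5,021,881.20.
EBIT = €5,021,881.20 − €1,579,400 = €3,442,481.20.
After interest of €2,010,300.00, pre-tax earnings = €1,432,181.20.
Degree of combined leverage = contribution ÷ (EBIT − I) = €5,021,881.20 ÷ €1,432,181.20 = 3.5065.
EPS therefore changes by 3.5065 × (+24.1%) = +84.5%.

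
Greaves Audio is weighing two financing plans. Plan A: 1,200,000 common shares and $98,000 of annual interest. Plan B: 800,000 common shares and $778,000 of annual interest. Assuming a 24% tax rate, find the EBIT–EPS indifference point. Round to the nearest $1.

At indifference, (EBIT − 98,000)(1 − t)/1,200,000 = (EBIT − 778,000)(1 − t)/800,000.
Cancelling (1 − t) and cross-multiplying: 800,000·(EBIT − 98,000) = 1,200,000·(EBIT − 778,000).
EBIT × (1,200,000 − 800,000) = 778,000 × 1,200,000 − 98,000 × 800,000 = 855,200,000,000, so EBIT = 855,200,000,000 ÷ 400,000 = 2,138,000.00.

$2,138,000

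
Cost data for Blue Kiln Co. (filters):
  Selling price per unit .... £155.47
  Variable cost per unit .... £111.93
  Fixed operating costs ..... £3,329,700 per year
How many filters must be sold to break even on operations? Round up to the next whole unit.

Each unit contributes £155.47 − £111.93 = £43.54.
Units to break even: £3,329,700 ÷ £43.54 = 76,474.51, rounded up to 76,475.

76,475 filters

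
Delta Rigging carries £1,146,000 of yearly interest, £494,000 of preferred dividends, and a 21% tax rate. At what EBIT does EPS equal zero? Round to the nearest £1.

£1,771,316

Grossing the preferred dividend up to pre-tax terms: £494,000 / (1 − 0.21) = £625,316.46.
Financial break-even EBIT = interest + D_p ÷ (1 − t) = £1,146,000 + £625,316.46 = £1,771,316.46.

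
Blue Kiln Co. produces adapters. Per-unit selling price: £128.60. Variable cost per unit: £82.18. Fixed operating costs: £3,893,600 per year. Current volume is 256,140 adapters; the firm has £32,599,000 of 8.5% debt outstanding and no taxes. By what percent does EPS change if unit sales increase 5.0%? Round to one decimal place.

Total contribution margin = 256,140 × £46.42 = £11,890,018.80.
Operating income = contribution − fixed costs = £11,890,018.80 − £3,893,600 = £7,996,418.80.
After interest of £2,770,915.00, pre-tax earnings = £5,225,503.80.
Degree of combined leverage = contribution ÷ (EBIT − I) = £11,890,018.80 ÷ £5,225,503.80 = 2.2754.
%ΔEPS = DCL × %ΔSales = 2.2754 × +5.0% = +11.4%.

+11.4%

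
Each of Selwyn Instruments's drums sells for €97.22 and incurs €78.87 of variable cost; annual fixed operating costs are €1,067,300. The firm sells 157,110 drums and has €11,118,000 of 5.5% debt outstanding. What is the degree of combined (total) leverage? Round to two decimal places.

At 157,110 units, contribution = 157,110 × €18.35 = €2,882,968.50.
Subtracting fixed costs: EBIT = €2,882,968.50 − €1,067,300 = €1,815,668.50. Interest = €611,490.00.
DOL = €2,882,968.50 ÷ €1,815,668.50 = 1.5878; DFL = €1,815,668.50 ÷ €1,204,178.50 = 1.5078.
Combined leverage = 1.5878 × 1.5078 = 2.3941.

2.39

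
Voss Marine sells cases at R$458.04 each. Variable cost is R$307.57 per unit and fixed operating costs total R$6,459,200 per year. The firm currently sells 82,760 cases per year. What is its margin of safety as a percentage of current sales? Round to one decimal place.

Unit CM = price − variable cost = R$458.04 − R$307.57 = R$150.47. Break-even units = R$6,459,200 ÷ R$150.47 = 42,926.83; break-even revenue = 42,926.83 × R$458.04 = R$19,662,204.88.
Actual sales revenue = 82,760 × R$458.04 = R$37,907,390.40.
Margin of safety = (R$37,907,390.40 − R$19,662,204.88) ÷ R$37,907,390.40 = 48.1%.

48.1%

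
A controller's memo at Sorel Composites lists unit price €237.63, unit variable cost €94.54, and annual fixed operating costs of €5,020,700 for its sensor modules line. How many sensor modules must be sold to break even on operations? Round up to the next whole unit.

35,088 sensor modules

Unit CM = price − variable cost = €237.63 − €94.54 = €143.09.
Break-even volume = fixed costs ÷ CM per unit = €5,020,700 ÷ €143.09 = 35,087.71, so 35,088 sensor modules.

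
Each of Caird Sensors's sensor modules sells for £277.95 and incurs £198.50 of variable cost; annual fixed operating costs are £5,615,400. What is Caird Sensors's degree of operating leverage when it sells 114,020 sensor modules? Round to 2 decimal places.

2.63

Total contribution margin = 114,020 × £79.45 = £9,058,889.00.
Operating income = contribution − fixed costs = £9,058,889.00 − £5,615,400 = £3,443,489.00.
So DOL = total CM / EBIT = £9,058,889.00 / £3,443,489.00 = 2.6307.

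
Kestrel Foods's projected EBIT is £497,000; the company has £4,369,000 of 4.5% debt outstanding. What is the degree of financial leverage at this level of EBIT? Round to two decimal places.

1.65

Annual interest charges come to £196,605.00.
Degree of financial leverage = EBIT / (EBIT − interest) = £497,000 / £300,395.00 = 1.6545.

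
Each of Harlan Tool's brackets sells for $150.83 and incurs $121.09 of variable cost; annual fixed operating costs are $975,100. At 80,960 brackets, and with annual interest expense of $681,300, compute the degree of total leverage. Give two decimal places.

At 80,960 units, contribution = 80,960 × $29.74 = $2,407,750.40.
Operating income = contribution − fixed costs = $2,407,750.40 − $975,100 = $1,432,650.40. Interest = $681,300.00.
DOL = $2,407,750.40 ÷ $1,432,650.40 = 1.6806; DFL = $1,432,650.40 ÷ $751,350.40 = 1.9068.
DCL = DOL × DFL = 1.6806 × 1.9068 = 3.2046.

3.20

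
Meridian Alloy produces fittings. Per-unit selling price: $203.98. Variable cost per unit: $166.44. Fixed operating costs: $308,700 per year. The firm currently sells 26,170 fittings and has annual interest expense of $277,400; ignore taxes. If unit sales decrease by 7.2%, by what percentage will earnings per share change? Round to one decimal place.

-17.8%

Contribution at this volume is 26,170 × $37.54 = $982,421.80.
Subtracting fixed costs: EBIT = $982,421.80 − $308,700 = $673,721.80.
After interest of $277,400.00, pre-tax earnings = $396,321.80.
DCL = total CM / (EBIT − I) = $982,421.80 / $396,321.80 = 2.4788.
EPS therefore changes by 2.4788 × (-7.2%) = -17.8%.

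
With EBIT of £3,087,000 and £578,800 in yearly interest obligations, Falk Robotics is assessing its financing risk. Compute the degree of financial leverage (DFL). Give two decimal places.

1.23

Annual interest charges come to £578,800.00.
DFL = EBIT ÷ (EBIT − I) = £3,087,000 ÷ (£3,087,000 − £578,800.00) = £3,087,000 ÷ £2,508,200.00 = 1.2308.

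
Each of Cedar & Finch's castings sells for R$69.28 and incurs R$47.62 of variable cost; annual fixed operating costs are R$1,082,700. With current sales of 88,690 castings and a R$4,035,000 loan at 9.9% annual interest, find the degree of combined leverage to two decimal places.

4.38

At 88,690 units, contribution = 88,690 × R$21.66 = R$1,921,025.40.
Operating income = contribution − fixed costs = R$1,921,025.40 − R$1,082,700 = R$838,325.40. Interest = R$399,465.00.
DOL = R$1,921,025.40 ÷ R$838,325.40 = 2.2915; DFL = R$838,325.40 ÷ R$438,860.40 = 1.9102.
Combined leverage = 2.2915 × 1.9102 = 4.3772.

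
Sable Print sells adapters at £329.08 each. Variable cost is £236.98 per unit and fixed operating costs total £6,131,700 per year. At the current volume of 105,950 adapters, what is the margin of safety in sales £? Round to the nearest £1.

Contribution margin per unit = £329.08 − £236.98 = £92.10. Break-even units = £6,131,700 ÷ £92.10 = 66,576.55; break-even revenue = 66,576.55 × £329.08 = £21,909,010.16.
Actual sales revenue = 105,950 × £329.08 = £34,866,026.00.
Margin of safety = £34,866,026.00 − £21,909,010.16 = £12,957,016.

£12,957,016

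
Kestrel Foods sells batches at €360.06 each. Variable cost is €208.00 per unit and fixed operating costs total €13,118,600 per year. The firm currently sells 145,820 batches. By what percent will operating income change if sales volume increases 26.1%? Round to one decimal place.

+63.9%

At 145,820 units, contribution = 145,820 × €152.06 = €22,173,389.20.
EBIT = €22,173,389.20 − €13,118,600 = €9,054,789.20.
So DOL = total CM / EBIT = €22,173,389.20 / €9,054,789.20 = 2.4488.
So EBIT moves 2.4488 × (+26.1%) = +63.9%.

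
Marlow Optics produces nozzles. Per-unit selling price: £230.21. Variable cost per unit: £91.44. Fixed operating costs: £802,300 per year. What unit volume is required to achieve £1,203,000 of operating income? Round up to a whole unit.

Each unit contributes £230.21 − £91.44 = £138.77.
Required volume = (fixed costs + target profit) ÷ CM = (£802,300 + £1,203,000) ÷ £138.77 = 14,450.53, so 14,451 nozzles.

14,451 nozzles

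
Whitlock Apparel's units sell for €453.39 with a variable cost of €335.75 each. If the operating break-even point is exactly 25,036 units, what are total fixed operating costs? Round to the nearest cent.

€2,945,235.04

Contribution margin per unit = €453.39 − €335.75 = €117.64.
Fixed costs = break-even units × CM = 25,036 × €117.64 = €2,945,235.04.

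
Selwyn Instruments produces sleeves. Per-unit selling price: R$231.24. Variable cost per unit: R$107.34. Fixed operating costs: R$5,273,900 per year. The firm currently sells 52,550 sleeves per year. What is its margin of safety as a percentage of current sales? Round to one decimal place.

Each unit contributes R$231.24 − R$107.34 = R$123.90. Break-even units = R$5,273,900 ÷ R$123.90 = 42,565.78; break-even revenue = 42,565.78 × R$231.24 = R$9,842,910.70.
Current sales = 52,550 × R$231.24 = R$12,151,662.00.
Margin of safety = (R$12,151,662.00 − R$9,842,910.70) ÷ R$12,151,662.00 = 19.0%.

19.0%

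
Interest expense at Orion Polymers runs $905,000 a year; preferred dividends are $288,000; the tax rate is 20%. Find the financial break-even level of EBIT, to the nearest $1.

$1,265,000

Preferred dividends are paid after tax, so their pre-tax equivalent is $288,000 ÷ (1 − 0.20) = $360,000.00.
Financial break-even EBIT = interest + D_p ÷ (1 − t) = $905,000 + $360,000.00 = $1,265,000.00.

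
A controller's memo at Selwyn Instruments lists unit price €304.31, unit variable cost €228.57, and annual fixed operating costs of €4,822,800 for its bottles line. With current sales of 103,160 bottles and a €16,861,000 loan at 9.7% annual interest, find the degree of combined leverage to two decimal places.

At 103,160 units, contribution = 103,160 × €75.74 = €7,813,338.40.
EBIT = €7,813,338.40 − €4,822,800 = €2,990,538.40. Interest = €1,635,517.00.
DOL = €7,813,338.40 ÷ €2,990,538.40 = 2.6127; DFL = €2,990,538.40 ÷ €1,355,021.40 = 2.2070.
DCL = DOL × DFL = 2.6127 × 2.2070 = 5.7662.

5.77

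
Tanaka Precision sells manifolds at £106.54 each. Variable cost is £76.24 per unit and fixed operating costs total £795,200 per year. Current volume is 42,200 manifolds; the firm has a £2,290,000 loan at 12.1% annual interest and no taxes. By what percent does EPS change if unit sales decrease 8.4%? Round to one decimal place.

-52.0%

Contribution at this volume is 42,200 × £30.30 = £1,278,660.00.
Subtracting fixed costs: EBIT = £1,278,660.00 − £795,200 = £483,460.00.
After interest of £277,090.00, pre-tax earnings = £206,370.00.
DCL = total CM / (EBIT − I) = £1,278,660.00 / £206,370.00 = 6.1960.
%ΔEPS = DCL × %ΔSales = 6.1960 × -8.4% = -52.0%.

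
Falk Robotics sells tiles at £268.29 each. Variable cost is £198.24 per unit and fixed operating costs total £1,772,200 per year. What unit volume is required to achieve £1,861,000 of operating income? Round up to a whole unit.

Each unit contributes £268.29 − £198.24 = £70.05.
Required volume = (fixed costs + target profit) ÷ CM = (£1,772,200 + £1,861,000) ÷ £70.05 = 51,865.81, so 51,866 tiles.

51,866 tiles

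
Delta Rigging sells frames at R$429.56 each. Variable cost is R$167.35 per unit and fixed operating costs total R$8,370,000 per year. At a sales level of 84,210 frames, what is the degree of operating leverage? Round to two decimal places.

At 84,210 units, contribution = 84,210 × R$262.21 = R$22,080,704.10.
Subtracting fixed costs: EBIT = R$22,080,704.10 − R$8,370,000 = R$13,710,704.10.
So DOL = total CM / EBIT = R$22,080,704.10 / R$13,710,704.10 = 1.6105.

1.61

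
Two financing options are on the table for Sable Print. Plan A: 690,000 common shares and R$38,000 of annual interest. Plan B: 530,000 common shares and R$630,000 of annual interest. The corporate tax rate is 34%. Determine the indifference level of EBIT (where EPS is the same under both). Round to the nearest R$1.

Set EPS_A = EPS_B: (EBIT − R$38,000)(1 − 0.34) ÷ 690,000 = (EBIT − R$630,000)(1 − 0.34) ÷ 530,000.
Cancelling (1 − t) and cross-multiplying: 530,000·(EBIT − 38,000) = 690,000·(EBIT − 630,000).
Solving, EBIT = (630,000·690,000 − 38,000·530,000) / (690,000 − 530,000) = 414,560,000,000 / 160,000 = 2,591,000.00.

R$2,591,000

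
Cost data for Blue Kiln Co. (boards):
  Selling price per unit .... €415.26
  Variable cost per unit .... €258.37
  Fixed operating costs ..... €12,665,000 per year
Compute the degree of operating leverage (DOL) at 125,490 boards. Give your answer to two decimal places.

Contribution at this volume is 125,490 × €156.89 = €19,688,126.10.
Operating income = contribution − fixed costs = €19,688,126.10 − €12,665,000 = €7,023,126.10.
So DOL = total CM / EBIT = €19,688,126.10 / €7,023,126.10 = 2.8033.

2.80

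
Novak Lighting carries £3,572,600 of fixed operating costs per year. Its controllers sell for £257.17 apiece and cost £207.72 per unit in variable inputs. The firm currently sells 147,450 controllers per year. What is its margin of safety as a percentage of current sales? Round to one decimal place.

51.0%

Contribution margin per unit = £257.17 − £207.72 = £49.45. Break-even units = £3,572,600 ÷ £49.45 = 72,246.71; break-even revenue = 72,246.71 × £257.17 = £18,579,687.40.
Actual sales revenue = 147,450 × £257.17 = £37,919,716.50.
Margin of safety = (£37,919,716.50 − £18,579,687.40) ÷ £37,919,716.50 = 51.0%.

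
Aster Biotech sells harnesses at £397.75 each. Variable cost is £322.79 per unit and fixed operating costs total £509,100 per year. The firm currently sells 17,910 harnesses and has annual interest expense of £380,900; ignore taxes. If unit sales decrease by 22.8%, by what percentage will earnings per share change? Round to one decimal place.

Total contribution margin = 17,910 × £74.96 = £1,342,533.60.
EBIT = £1,342,533.60 − £509,100 = £833,433.60.
Interest = £380,900.00, so EBIT − I = £452,533.60.
DCL = total CM / (EBIT − I) = £1,342,533.60 / £452,533.60 = 2.9667.
EPS therefore changes by 2.9667 × (-22.8%) = -67.6%.

-67.6%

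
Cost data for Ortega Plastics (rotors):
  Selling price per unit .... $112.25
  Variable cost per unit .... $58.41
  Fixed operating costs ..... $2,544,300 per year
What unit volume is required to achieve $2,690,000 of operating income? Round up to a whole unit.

97,220 rotors

Each unit contributes $112.25 − $58.41 = $53.84.
Units = (FC + target) / CM = ($2,544,300 + $2,690,000) / $53.84 = 97,219.54, so 97,220 rotors.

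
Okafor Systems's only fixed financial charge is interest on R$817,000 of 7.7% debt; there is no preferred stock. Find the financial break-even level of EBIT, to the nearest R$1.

R$62,909

Annual interest = 7.7% × R$817,000 = R$62,909.00.
Without preferred stock the financial break-even is simply EBIT = interest = R$62,909.00.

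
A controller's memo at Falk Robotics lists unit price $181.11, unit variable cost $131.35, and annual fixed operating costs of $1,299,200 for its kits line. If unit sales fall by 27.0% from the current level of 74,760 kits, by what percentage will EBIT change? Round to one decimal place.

-41.5%

Total contribution margin = 74,760 × $49.76 = $3,720,057.60.
EBIT = $3,720,057.60 − $1,299,200 = $2,420,857.60.
So DOL = total CM / EBIT = $3,720,057.60 / $2,420,857.60 = 1.5367.
So EBIT moves 1.5367 × (-27.0%) = -41.5%.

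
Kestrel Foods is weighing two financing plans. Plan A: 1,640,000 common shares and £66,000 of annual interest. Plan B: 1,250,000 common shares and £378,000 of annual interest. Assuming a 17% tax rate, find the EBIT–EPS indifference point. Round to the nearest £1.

At indifference, (EBIT − 66,000)(1 − t)/1,640,000 = (EBIT − 378,000)(1 − t)/1,250,000.
Cancelling (1 − t) and cross-multiplying: 1,250,000·(EBIT − 66,000) = 1,640,000·(EBIT − 378,000).
EBIT × (1,640,000 − 1,250,000) = 378,000 × 1,640,000 − 66,000 × 1,250,000 = 537,420,000,000, so EBIT = 537,420,000,000 ÷ 390,000 = 1,378,000.00.

£1,378,000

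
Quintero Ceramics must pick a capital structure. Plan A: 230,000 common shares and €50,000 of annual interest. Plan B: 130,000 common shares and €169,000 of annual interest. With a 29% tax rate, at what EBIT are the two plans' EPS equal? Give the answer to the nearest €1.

At indifference, (EBIT − 50,000)(1 − t)/230,000 = (EBIT − 169,000)(1 − t)/130,000.
Cancelling (1 − t) and cross-multiplying: 130,000·(EBIT − 50,000) = 230,000·(EBIT − 169,000).
EBIT × (230,000 − 130,000) = 169,000 × 230,000 − 50,000 × 130,000 = 32,370,000,000, so EBIT = 32,370,000,000 ÷ 100,000 = 323,700.00.

€323,700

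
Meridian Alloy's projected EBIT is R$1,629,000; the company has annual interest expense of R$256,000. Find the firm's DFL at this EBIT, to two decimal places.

Interest = R$256,000.00.
DFL = EBIT ÷ (EBIT − I) = R$1,629,000 ÷ (R$1,629,000 − R$256,000.00) = R$1,629,000 ÷ R$1,373,000.00 = 1.1865.

1.19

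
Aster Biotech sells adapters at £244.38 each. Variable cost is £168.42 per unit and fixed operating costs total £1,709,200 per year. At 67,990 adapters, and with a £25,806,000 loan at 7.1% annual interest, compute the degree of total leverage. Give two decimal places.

3.18

At 67,990 units, contribution = 67,990 × £75.96 = £5,164,520.40.
Operating income = contribution − fixed costs = £5,164,520.40 − £1,709,200 = £3,455,320.40. Interest = £1,832,226.00.
DOL = £5,164,520.40 ÷ £3,455,320.40 = 1.4947; DFL = £3,455,320.40 ÷ £1,623,094.40 = 2.1288.
Combined leverage = 1.4947 × 2.1288 = 3.1819.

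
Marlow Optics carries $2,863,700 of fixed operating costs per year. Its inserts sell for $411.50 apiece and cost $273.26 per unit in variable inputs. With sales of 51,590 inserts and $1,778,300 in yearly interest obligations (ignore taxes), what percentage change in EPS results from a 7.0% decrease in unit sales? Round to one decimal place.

-20.1%

At 51,590 units, contribution = 51,590 × $138.24 = $7,131,801.60.
Operating income = contribution − fixed costs = $7,131,801.60 − $2,863,700 = $4,268,101.60.
Interest = $1,778,300.00, so EBIT − I = $2,489,801.60.
Degree of combined leverage = contribution ÷ (EBIT − I) = $7,131,801.60 ÷ $2,489,801.60 = 2.8644.
EPS therefore changes by 2.8644 × (-7.0%) = -20.1%.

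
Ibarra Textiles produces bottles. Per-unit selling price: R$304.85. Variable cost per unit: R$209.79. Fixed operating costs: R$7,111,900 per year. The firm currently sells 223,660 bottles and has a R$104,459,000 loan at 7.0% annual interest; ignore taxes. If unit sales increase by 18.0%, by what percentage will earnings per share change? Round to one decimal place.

+56.0%

Total contribution margin = 223,660 × R$95.06 = R$21,261,119.60.
EBIT = R$21,261,119.60 − R$7,111,900 = R$14,149,219.60.
Interest = R$7,312,130.00, so EBIT − I = R$6,837,089.60.
Degree of combined leverage = contribution ÷ (EBIT − I) = R$21,261,119.60 ÷ R$6,837,089.60 = 3.1097.
%ΔEPS = DCL × %ΔSales = 3.1097 × +18.0% = +56.0%.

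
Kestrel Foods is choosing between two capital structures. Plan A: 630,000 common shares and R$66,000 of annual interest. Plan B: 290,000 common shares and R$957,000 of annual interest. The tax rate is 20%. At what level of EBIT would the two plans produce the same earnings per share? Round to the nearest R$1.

R$1,716,971

Set EPS_A = EPS_B: (EBIT − R$66,000)(1 − 0.20) ÷ 630,000 = (EBIT − R$957,000)(1 − 0.20) ÷ 290,000.
Cancelling (1 − t) and cross-multiplying: 290,000·(EBIT − 66,000) = 630,000·(EBIT − 957,000).
Solving, EBIT = (957,000·630,000 − 66,000·290,000) / (630,000 − 290,000) = 583,770,000,000 / 340,000 = 1,716,970.59.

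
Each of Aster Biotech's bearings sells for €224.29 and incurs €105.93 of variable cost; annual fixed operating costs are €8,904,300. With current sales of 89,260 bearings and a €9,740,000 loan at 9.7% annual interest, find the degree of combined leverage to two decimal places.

14.76

Total contribution margin = 89,260 × €118.36 = €10,564,813.60.
Operating income = contribution − fixed costs = €10,564,813.60 − €8,904,300 = €1,660,513.60. Interest = €944,780.00, so EBIT − I = €715,733.60.
Degree of total leverage = total CM / (EBIT − interest) = €10,564,813.60 / €715,733.60 = 14.7608.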